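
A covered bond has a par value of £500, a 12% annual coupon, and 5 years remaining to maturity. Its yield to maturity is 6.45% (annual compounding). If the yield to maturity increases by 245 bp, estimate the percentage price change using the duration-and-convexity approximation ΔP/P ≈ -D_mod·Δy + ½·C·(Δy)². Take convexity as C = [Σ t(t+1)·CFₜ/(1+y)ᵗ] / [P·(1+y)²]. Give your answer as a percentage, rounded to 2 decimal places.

With y = 0.0645:
  t   CF        PV=CF/(1+0.0645)^t    t·PV        t(t+1)·PV
  1        60.00        56.3645        56.3645         112.7290
  2        60.00        52.9493       105.8985         317.6956
  3        60.00        49.7410       149.2229         596.8916
  4        60.00        46.7271       186.9083         934.5415
  5       560.00       409.6941     2,048.4704      12,290.8227
  Σ                    615.4759     2,546.8647      14,252.6804
P = 615.4759; D_Mac = 4.13804 yrs; D_mod = 3.88731 yrs; C = 20.43592.
Duration effect: -3.88731 × (+0.0245) = -0.095239
Convexity effect: 0.5 × 20.43592 × (0.0245)² = +0.0061333
ΔP/P ≈ -0.095239 + 0.0061333 = -0.089106 = -8.9106%.

-8.91%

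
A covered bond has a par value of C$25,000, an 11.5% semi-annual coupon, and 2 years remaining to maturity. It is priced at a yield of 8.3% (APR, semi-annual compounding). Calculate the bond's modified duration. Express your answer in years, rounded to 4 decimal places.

Periodic yield y = 0.0415. First find Macaulay duration:
  t   CF        PV=CF/(1+0.0415)^t    t·PV
  1     1,437.50     1,380.2208     1,380.2208
  2     1,437.50     1,325.2240     2,650.4481
  3     1,437.50     1,272.4187     3,817.2560
  4    26,437.50    22,468.9764    89,875.9055
  Σ                 26,446.8399    97,723.8304
P = 26,446.8399; Macaulay duration = 97,723.8304 / 26,446.8399 = 3.69510 half-year periods = 1.84755 years.
Modified duration = D_Mac / (1 + y) = 1.84755 / 1.0415 = 1.77393 years.

1.7739 years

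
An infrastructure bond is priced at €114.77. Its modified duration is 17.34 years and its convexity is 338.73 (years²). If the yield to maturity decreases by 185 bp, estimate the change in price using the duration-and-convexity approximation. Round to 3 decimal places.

+€43.470

Duration effect: -D_mod·Δy = -17.34 × (-0.0185) = +0.320790
Convexity effect: ½·C·(Δy)² = 0.5 × 338.73 × (-0.0185)² = +0.05796517125
ΔP/P ≈ +0.320790 + 0.05796517125 = +0.37875517125
ΔP ≈ 114.77 × (+0.37875517125) = +43.4697310043625.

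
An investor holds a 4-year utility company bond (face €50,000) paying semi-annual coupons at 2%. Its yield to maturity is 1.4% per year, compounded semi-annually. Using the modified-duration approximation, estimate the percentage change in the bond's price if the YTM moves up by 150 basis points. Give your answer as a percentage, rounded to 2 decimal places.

Periodic yield y = 0.007. Modified duration first:
  t   CF        PV=CF/(1+0.007)^t    t·PV
  1       500.00       496.5243       496.5243
  2       500.00       493.0728       986.1456
  3       500.00       489.6453     1,468.9359
  4       500.00       486.2416     1,944.9664
  5       500.00       482.8616     2,414.3079
  6       500.00       479.5050     2,877.0303
  7       500.00       476.1718     3,333.2029
  8    50,500.00    47,759.0428   382,072.3422
  Σ                 51,163.0653   395,593.4556
P = 51,163.0653; D_Mac = 7.73201 half-year periods = 3.86601 yrs; D_mod = 3.86601/(1+0.007) = 3.83913 yrs.
ΔP/P ≈ -D_mod · Δy = -3.83913 × (+0.015) = -0.057587 = -5.7587%.

-5.76%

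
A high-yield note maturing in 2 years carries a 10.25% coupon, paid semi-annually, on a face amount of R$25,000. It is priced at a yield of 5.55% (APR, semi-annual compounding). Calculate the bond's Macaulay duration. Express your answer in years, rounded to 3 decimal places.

Periodic yield y = 0.02775. Discount each cash flow and weight by its period:
  t   CF        PV=CF/(1+0.02775)^t    t·PV
  1     1,281.25     1,246.6553     1,246.6553
  2     1,281.25     1,212.9947     2,425.9894
  3     1,281.25     1,180.2430     3,540.7289
  4    26,281.25    23,555.7033    94,222.8132
  Σ                 27,195.5963   101,436.1869
Price P = Σ PV = 27,195.5963.
Macaulay duration = Σ(t·PV) / P = 101,436.1869 / 27,195.5963 = 3.72988 half-year periods.
In years: 3.72988 / 2 = 1.86494 years.

1.865 years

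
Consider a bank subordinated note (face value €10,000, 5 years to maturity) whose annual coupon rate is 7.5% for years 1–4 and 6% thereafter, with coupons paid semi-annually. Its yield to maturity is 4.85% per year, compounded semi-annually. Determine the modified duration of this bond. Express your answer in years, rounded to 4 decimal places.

4.2002 years

Periodic yield y = 0.02425. First find Macaulay duration:
  t   CF        PV=CF/(1+0.02425)^t    t·PV
  1       375.00       366.1216       366.1216
  2       375.00       357.4533       714.9066
  3       375.00       348.9903     1,046.9709
  4       375.00       340.7276     1,362.9106
  5       375.00       332.6606     1,663.3031
  6       375.00       324.7846     1,948.7076
  7       375.00       317.0950     2,219.6653
  8       375.00       309.5875     2,476.7004
  9       300.00       241.8062     2,176.2561
  10   10,300.00     8,105.4569    81,054.5686
  Σ                 11,044.6837    95,030.1109
P = 11,044.6837; Macaulay duration = 95,030.1109 / 11,044.6837 = 8.60415 half-year periods = 4.30207 years.
Modified duration = D_Mac / (1 + y) = 4.30207 / 1.02425 = 4.20022 years.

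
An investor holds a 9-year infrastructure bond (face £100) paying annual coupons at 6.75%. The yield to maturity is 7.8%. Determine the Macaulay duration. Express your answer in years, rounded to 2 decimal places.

Periodic yield y = 0.078. Discount each cash flow and weight by its year:
  t   CF        PV=CF/(1+0.078)^t    t·PV
  1         6.75         6.2616         6.2616
  2         6.75         5.8085        11.6171
  3         6.75         5.3882        16.1647
  4         6.75         4.9984        19.9935
  5         6.75         4.6367        23.1836
  6         6.75         4.3012        25.8073
  7         6.75         3.9900        27.9300
  8         6.75         3.7013        29.6104
  9       106.75        54.2999       488.6991
  Σ                     93.3859       649.2672
Price P = Σ PV = 93.3859.
Macaulay duration = Σ(t·PV) / P = 649.2672 / 93.3859 = 6.95252 years.

6.95 years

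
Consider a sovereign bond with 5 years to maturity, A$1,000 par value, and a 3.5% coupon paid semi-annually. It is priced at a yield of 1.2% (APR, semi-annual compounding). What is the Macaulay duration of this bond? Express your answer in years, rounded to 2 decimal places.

4.65 years

Periodic yield y = 0.006. Discount each cash flow and weight by its period:
  t   CF        PV=CF/(1+0.006)^t    t·PV
  1        17.50        17.3956        17.3956
  2        17.50        17.2919        34.5837
  3        17.50        17.1887        51.5662
  4        17.50        17.0862        68.3449
  5        17.50        16.9843        84.9216
  6        17.50        16.8830       101.2981
  7        17.50        16.7823       117.4763
  8        17.50        16.6822       133.4579
  9        17.50        16.5827       149.2446
  10    1,017.50       958.4172     9,584.1723
  Σ                  1,111.2943    10,342.4613
Price P = Σ PV = 1,111.2943.
Macaulay duration = Σ(t·PV) / P = 10,342.4613 / 1,111.2943 = 9.30668 half-year periods.
In years: 9.30668 / 2 = 4.65334 years.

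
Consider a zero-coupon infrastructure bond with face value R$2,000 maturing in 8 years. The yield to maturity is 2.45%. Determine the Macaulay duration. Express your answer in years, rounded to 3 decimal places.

A zero-coupon bond has a single cash flow at maturity, so its Macaulay duration equals its maturity: 8 years.

8.000 years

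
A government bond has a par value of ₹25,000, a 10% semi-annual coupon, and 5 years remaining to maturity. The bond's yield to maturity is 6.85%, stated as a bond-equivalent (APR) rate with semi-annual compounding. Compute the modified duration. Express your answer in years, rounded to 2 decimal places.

3.98 years

Periodic yield y = 0.03425. First find Macaulay duration:
  t   CF        PV=CF/(1+0.03425)^t    t·PV
  1     1,250.00     1,208.6053     1,208.6053
  2     1,250.00     1,168.5814     2,337.1627
  3     1,250.00     1,129.8829     3,389.6486
  4     1,250.00     1,092.4659     4,369.8636
  5     1,250.00     1,056.2880     5,281.4402
  6     1,250.00     1,021.3082     6,127.8494
  7     1,250.00       987.4868     6,912.4077
  8     1,250.00       954.7854     7,638.2833
  9     1,250.00       923.1669     8,308.5025
  10   26,250.00    18,744.5065   187,445.0655
  Σ                 28,287.0774   233,018.8290
P = 28,287.0774; Macaulay duration = 233,018.8290 / 28,287.0774 = 8.23764 half-year periods = 4.11882 years.
Modified duration = D_Mac / (1 + y) = 4.11882 / 1.03425 = 3.98242 years.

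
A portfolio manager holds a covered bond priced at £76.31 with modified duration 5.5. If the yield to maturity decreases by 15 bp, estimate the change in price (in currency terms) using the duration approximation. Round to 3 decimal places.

Duration approximation: ΔP/P ≈ -D_mod · Δy = -5.5 × (-0.0015) = +0.008250.
ΔP ≈ 76.31 × (+0.008250) = +0.6295575.

+£0.630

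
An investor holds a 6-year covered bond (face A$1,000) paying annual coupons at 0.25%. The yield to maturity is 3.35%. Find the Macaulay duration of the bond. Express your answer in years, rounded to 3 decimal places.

5.958 years

Periodic yield y = 0.0335. Discount each cash flow and weight by its year:
  t   CF        PV=CF/(1+0.0335)^t    t·PV
  1         2.50         2.4190         2.4190
  2         2.50         2.3406         4.6811
  3         2.50         2.2647         6.7941
  4         2.50         2.1913         8.7651
  5         2.50         2.1203        10.6013
  6     1,002.50       822.6621     4,935.9727
  Σ                    833.9979     4,969.2332
Price P = Σ PV = 833.9979.
Macaulay duration = Σ(t·PV) / P = 4,969.2332 / 833.9979 = 5.95833 years.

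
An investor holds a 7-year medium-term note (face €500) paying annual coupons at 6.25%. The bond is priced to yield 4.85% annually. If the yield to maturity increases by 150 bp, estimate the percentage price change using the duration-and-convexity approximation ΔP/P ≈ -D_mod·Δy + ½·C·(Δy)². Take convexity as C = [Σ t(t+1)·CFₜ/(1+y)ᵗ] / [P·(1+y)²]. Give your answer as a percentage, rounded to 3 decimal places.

-8.023%

With y = 0.0485:
  t   CF        PV=CF/(1+0.0485)^t    t·PV        t(t+1)·PV
  1        31.25        29.8045        29.8045          59.6090
  2        31.25        28.4258        56.8517         170.5550
  3        31.25        27.1109        81.3328         325.3314
  4        31.25        25.8569       103.4276         517.1378
  5        31.25        24.6608       123.3042         739.8252
  6        31.25        23.5201       141.1207         987.8448
  7       531.25       381.3466     2,669.4263      21,355.4106
  Σ                    540.7257     3,205.2678      24,155.7137
P = 540.7257; D_Mac = 5.92771 yrs; D_mod = 5.65352 yrs; C = 40.63553.
Duration effect: -5.65352 × (+0.015) = -0.084803
Convexity effect: 0.5 × 40.63553 × (0.015)² = +0.0045715
ΔP/P ≈ -0.084803 + 0.0045715 = -0.080231 = -8.0231%.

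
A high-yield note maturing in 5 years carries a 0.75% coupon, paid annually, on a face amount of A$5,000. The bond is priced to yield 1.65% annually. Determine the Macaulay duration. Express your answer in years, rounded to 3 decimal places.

Periodic yield y = 0.0165. Discount each cash flow and weight by its year:
  t   CF        PV=CF/(1+0.0165)^t    t·PV
  1        37.50        36.8913        36.8913
  2        37.50        36.2925        72.5849
  3        37.50        35.7034       107.1101
  4        37.50        35.1238       140.4953
  5     5,037.50     4,641.7115    23,208.5575
  Σ                  4,785.7224    23,565.6391
Price P = Σ PV = 4,785.7224.
Macaulay duration = Σ(t·PV) / P = 23,565.6391 / 4,785.7224 = 4.92415 years.

4.924 years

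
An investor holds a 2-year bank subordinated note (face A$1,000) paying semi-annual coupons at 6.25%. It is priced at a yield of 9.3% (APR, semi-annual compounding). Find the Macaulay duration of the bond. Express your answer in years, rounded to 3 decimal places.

1.908 years

Periodic yield y = 0.0465. Discount each cash flow and weight by its period:
  t   CF        PV=CF/(1+0.0465)^t    t·PV
  1        31.25        29.8614        29.8614
  2        31.25        28.5346        57.0692
  3        31.25        27.2667        81.8001
  4     1,031.25       859.8190     3,439.2759
  Σ                    945.4817     3,608.0066
Price P = Σ PV = 945.4817.
Macaulay duration = Σ(t·PV) / P = 3,608.0066 / 945.4817 = 3.81605 half-year periods.
In years: 3.81605 / 2 = 1.90803 years.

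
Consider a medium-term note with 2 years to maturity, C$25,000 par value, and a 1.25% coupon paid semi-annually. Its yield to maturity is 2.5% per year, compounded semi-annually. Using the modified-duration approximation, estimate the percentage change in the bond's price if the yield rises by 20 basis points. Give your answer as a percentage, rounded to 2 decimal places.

Periodic yield y = 0.0125. Modified duration first:
  t   CF        PV=CF/(1+0.0125)^t    t·PV
  1       156.25       154.3210       154.3210
  2       156.25       152.4158       304.8316
  3       156.25       150.5341       451.6023
  4    25,156.25    23,936.7825    95,747.1302
  Σ                 24,394.0534    96,657.8851
P = 24,394.0534; D_Mac = 3.96235 half-year periods = 1.98118 yrs; D_mod = 1.98118/(1+0.0125) = 1.95672 yrs.
ΔP/P ≈ -D_mod · Δy = -1.95672 × (+0.002) = -0.003913 = -0.3913%.

-0.39%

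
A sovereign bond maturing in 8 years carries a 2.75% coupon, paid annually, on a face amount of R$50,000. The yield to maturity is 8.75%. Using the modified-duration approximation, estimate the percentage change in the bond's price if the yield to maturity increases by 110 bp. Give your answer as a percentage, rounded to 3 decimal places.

Periodic yield y = 0.0875. Modified duration first:
  t   CF        PV=CF/(1+0.0875)^t    t·PV
  1     1,375.00     1,264.3678     1,264.3678
  2     1,375.00     1,162.6371     2,325.2741
  3     1,375.00     1,069.0916     3,207.2747
  4     1,375.00       983.0727     3,932.2908
  5     1,375.00       903.9749     4,519.8745
  6     1,375.00       831.2413     4,987.4477
  7     1,375.00       764.3598     5,350.5186
  8    51,375.00    26,261.3900   210,091.1203
  Σ                 33,240.1352   235,678.1685
P = 33,240.1352; D_Mac = 7.09017 yrs; D_mod = 7.09017/(1+0.0875) = 6.51970 yrs.
ΔP/P ≈ -D_mod · Δy = -6.51970 × (+0.011) = -0.071717 = -7.1717%.

-7.172%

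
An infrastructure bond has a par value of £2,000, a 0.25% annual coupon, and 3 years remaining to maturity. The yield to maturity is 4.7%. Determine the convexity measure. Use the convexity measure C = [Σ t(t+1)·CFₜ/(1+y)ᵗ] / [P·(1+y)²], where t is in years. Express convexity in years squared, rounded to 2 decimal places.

10.91

With y = 0.047:
  t   CF        PV=CF/(1+0.047)^t    t·PV        t(t+1)·PV
  1         5.00         4.7755         4.7755           9.5511
  2         5.00         4.5612         9.1223          27.3670
  3     2,005.00     1,746.9253     5,240.7759      20,963.1035
  Σ                  1,756.2620     5,254.6738      21,000.0216
P = 1,756.2620.
Convexity = Σ t(t+1)·PV / [P·(1+y)²] = 21,000.0216 / (1,756.2620 × 1.096209) = 10.90780.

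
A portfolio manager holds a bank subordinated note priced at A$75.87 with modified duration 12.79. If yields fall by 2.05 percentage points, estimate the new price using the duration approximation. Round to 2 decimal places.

Duration approximation: ΔP/P ≈ -D_mod · Δy = -12.79 × (-0.0205) = +0.262195.
New price ≈ 75.87 × (1 + 0.262195) = 95.76273465.

A$95.76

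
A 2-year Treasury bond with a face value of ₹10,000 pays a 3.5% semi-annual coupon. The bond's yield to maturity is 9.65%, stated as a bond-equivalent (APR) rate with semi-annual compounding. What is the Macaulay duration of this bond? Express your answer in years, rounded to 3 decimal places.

Periodic yield y = 0.04825. Discount each cash flow and weight by its period:
  t   CF        PV=CF/(1+0.04825)^t    t·PV
  1       175.00       166.9449       166.9449
  2       175.00       159.2606       318.5212
  3       175.00       151.9300       455.7899
  4    10,175.00     8,427.0376    33,708.1505
  Σ                  8,905.1731    34,649.4065
Price P = Σ PV = 8,905.1731.
Macaulay duration = Σ(t·PV) / P = 34,649.4065 / 8,905.1731 = 3.89093 half-year periods.
In years: 3.89093 / 2 = 1.94547 years.

1.945 years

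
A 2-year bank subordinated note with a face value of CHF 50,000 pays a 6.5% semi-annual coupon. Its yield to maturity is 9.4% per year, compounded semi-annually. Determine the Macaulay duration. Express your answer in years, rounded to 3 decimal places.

1.905 years

Periodic yield y = 0.047. Discount each cash flow and weight by its period:
  t   CF        PV=CF/(1+0.047)^t    t·PV
  1     1,625.00     1,552.0535     1,552.0535
  2     1,625.00     1,482.3816     2,964.7631
  3     1,625.00     1,415.8372     4,247.5116
  4    51,625.00    42,960.8967   171,843.5869
  Σ                 47,411.1690   180,607.9152
Price P = Σ PV = 47,411.1690.
Macaulay duration = Σ(t·PV) / P = 180,607.9152 / 47,411.1690 = 3.80940 half-year periods.
In years: 3.80940 / 2 = 1.90470 years.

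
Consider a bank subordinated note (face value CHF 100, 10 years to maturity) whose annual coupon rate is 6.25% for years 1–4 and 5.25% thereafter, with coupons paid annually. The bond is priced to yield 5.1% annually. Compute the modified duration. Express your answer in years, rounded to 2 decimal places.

7.47 years

Periodic yield y = 0.051. First find Macaulay duration:
  t   CF        PV=CF/(1+0.051)^t    t·PV
  1         6.25         5.9467         5.9467
  2         6.25         5.6582        11.3163
  3         6.25         5.3836        16.1508
  4         6.25         5.1223        20.4894
  5         5.25         4.0940        20.4699
  6         5.25         3.8953        23.3719
  7         5.25         3.7063        25.9441
  8         5.25         3.5264        28.2116
  9         5.25         3.3553        30.1979
  10      105.25        64.0022       640.0221
  Σ                    104.6904       822.1207
P = 104.6904; Macaulay duration = 822.1207 / 104.6904 = 7.85288 years.
Modified duration = D_Mac / (1 + y) = 7.85288 / 1.051 = 7.47181 years.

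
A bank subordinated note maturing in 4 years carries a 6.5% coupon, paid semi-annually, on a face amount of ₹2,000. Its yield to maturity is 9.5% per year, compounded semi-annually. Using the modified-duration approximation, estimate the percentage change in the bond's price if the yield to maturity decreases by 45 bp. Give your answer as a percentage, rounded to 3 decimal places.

Periodic yield y = 0.0475. Modified duration first:
  t   CF        PV=CF/(1+0.0475)^t    t·PV
  1        65.00        62.0525        62.0525
  2        65.00        59.2387       118.4773
  3        65.00        56.5524       169.6573
  4        65.00        53.9880       215.9520
  5        65.00        51.5399       257.6993
  6        65.00        49.2027       295.2164
  7        65.00        46.9716       328.8010
  8     2,065.00     1,424.5831    11,396.6652
  Σ                  1,804.1289    12,844.5210
P = 1,804.1289; D_Mac = 7.11951 half-year periods = 3.55976 yrs; D_mod = 3.55976/(1+0.0475) = 3.39834 yrs.
ΔP/P ≈ -D_mod · Δy = -3.39834 × (-0.0045) = +0.015293 = +1.5293%.

+1.529%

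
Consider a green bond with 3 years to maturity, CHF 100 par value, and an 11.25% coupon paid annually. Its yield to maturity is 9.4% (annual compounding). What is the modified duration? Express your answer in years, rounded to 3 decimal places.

2.480 years

Periodic yield y = 0.094. First find Macaulay duration:
  t   CF        PV=CF/(1+0.094)^t    t·PV
  1        11.25        10.2834        10.2834
  2        11.25         9.3998        18.7996
  3       111.25        84.9666       254.8997
  Σ                    104.6497       283.9826
P = 104.6497; Macaulay duration = 283.9826 / 104.6497 = 2.71365 years.
Modified duration = D_Mac / (1 + y) = 2.71365 / 1.094 = 2.48048 years.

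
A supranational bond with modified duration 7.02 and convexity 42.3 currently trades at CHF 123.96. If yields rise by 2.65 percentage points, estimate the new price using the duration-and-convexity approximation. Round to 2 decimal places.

Duration effect: -D_mod·Δy = -7.02 × (+0.0265) = -0.186030
Convexity effect: ½·C·(Δy)² = 0.5 × 42.3 × (0.0265)² = +0.0148525875
ΔP/P ≈ -0.186030 + 0.0148525875 = -0.1711774125
New price ≈ 123.96 × (1 - 0.1711774125) = 102.7408479465.

CHF 102.74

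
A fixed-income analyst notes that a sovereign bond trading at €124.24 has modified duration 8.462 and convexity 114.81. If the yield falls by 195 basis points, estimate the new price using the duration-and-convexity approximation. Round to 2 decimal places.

Duration effect: -D_mod·Δy = -8.462 × (-0.0195) = +0.165009
Convexity effect: ½·C·(Δy)² = 0.5 × 114.81 × (-0.0195)² = +0.02182825125
ΔP/P ≈ +0.165009 + 0.02182825125 = +0.18683725125
New price ≈ 124.24 × (1 + 0.18683725125) = 147.4526600953.

€147.45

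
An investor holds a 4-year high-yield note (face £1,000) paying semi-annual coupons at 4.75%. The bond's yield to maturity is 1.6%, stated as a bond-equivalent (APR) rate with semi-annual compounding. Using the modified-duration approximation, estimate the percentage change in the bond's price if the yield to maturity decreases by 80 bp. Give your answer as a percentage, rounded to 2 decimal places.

+2.94%

Periodic yield y = 0.008. Modified duration first:
  t   CF        PV=CF/(1+0.008)^t    t·PV
  1        23.75        23.5615        23.5615
  2        23.75        23.3745        46.7490
  3        23.75        23.1890        69.5670
  4        23.75        23.0050        92.0198
  5        23.75        22.8224       114.1119
  6        23.75        22.6413       135.8475
  7        23.75        22.4616       157.2309
  8     1,023.75       960.5272     7,684.2174
  Σ                  1,121.5823     8,323.3051
P = 1,121.5823; D_Mac = 7.42104 half-year periods = 3.71052 yrs; D_mod = 3.71052/(1+0.008) = 3.68107 yrs.
ΔP/P ≈ -D_mod · Δy = -3.68107 × (-0.008) = +0.029449 = +2.9449%.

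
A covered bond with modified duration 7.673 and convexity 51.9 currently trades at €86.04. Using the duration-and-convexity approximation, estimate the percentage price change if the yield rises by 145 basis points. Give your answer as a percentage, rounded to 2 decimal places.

Duration effect: -D_mod·Δy = -7.673 × (+0.0145) = -0.1112585
Convexity effect: ½·C·(Δy)² = 0.5 × 51.9 × (0.0145)² = +0.0054559875
ΔP/P ≈ -0.1112585 + 0.0054559875 = -0.1058025125
= -10.58025125%.

-10.58%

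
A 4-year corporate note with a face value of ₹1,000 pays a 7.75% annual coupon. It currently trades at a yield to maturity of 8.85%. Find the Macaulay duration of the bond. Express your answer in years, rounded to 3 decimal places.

Periodic yield y = 0.0885. Discount each cash flow and weight by its year:
  t   CF        PV=CF/(1+0.0885)^t    t·PV
  1        77.50        71.1989        71.1989
  2        77.50        65.4101       130.8202
  3        77.50        60.0920       180.2759
  4     1,077.50       767.5445     3,070.1779
  Σ                    964.2454     3,452.4729
Price P = Σ PV = 964.2454.
Macaulay duration = Σ(t·PV) / P = 3,452.4729 / 964.2454 = 3.58049 years.

3.580 years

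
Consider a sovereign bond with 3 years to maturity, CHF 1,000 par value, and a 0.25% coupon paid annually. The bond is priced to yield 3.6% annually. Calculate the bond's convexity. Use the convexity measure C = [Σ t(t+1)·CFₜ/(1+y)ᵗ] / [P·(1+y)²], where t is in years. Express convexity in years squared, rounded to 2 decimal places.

With y = 0.036:
  t   CF        PV=CF/(1+0.036)^t    t·PV        t(t+1)·PV
  1         2.50         2.4131         2.4131           4.8263
  2         2.50         2.3293         4.6585          13.9756
  3     1,002.50       901.5818     2,704.7453      10,818.9811
  Σ                    906.3242     2,711.8169      10,837.7830
P = 906.3242.
Convexity = Σ t(t+1)·PV / [P·(1+y)²] = 10,837.7830 / (906.3242 × 1.073296) = 11.14134.

11.14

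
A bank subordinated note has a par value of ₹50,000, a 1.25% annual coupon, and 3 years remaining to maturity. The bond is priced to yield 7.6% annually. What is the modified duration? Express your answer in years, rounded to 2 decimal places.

2.75 years

Periodic yield y = 0.076. First find Macaulay duration:
  t   CF        PV=CF/(1+0.076)^t    t·PV
  1       625.00       580.8550       580.8550
  2       625.00       539.8281     1,079.6562
  3    50,625.00    40,637.6160   121,912.8480
  Σ                 41,758.2991   123,573.3592
P = 41,758.2991; Macaulay duration = 123,573.3592 / 41,758.2991 = 2.95925 years.
Modified duration = D_Mac / (1 + y) = 2.95925 / 1.076 = 2.75023 years.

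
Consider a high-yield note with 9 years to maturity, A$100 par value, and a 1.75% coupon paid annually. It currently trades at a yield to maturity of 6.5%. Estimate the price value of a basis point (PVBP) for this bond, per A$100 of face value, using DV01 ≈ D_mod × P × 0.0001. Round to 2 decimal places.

Periodic yield y = 0.065.
  t   CF        PV=CF/(1+0.065)^t    t·PV
  1         1.75         1.6432         1.6432
  2         1.75         1.5429         3.0858
  3         1.75         1.4487         4.3462
  4         1.75         1.3603         5.4413
  5         1.75         1.2773         6.3865
  6         1.75         1.1993         7.1960
  7         1.75         1.1261         7.8830
  8         1.75         1.0574         8.4592
  9       101.75        57.7282       519.5537
  Σ                     68.3835       563.9948
P = 68.3835; D_Mac = 8.24753 yrs; D_mod = 7.74416 yrs.
DV01 ≈ 7.74416 × 68.3835 × 0.0001 = 0.052957.

A$0.05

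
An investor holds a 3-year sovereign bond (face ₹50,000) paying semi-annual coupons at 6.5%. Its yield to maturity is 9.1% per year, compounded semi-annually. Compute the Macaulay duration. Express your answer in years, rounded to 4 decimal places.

Periodic yield y = 0.0455. Discount each cash flow and weight by its period:
  t   CF        PV=CF/(1+0.0455)^t    t·PV
  1     1,625.00     1,554.2802     1,554.2802
  2     1,625.00     1,486.6382     2,973.2764
  3     1,625.00     1,421.9399     4,265.8198
  4     1,625.00     1,360.0573     5,440.2293
  5     1,625.00     1,300.8678     6,504.3392
  6    51,625.00    39,529.0013   237,174.0076
  Σ                 46,652.7849   257,911.9527
Price P = Σ PV = 46,652.7849.
Macaulay duration = Σ(t·PV) / P = 257,911.9527 / 46,652.7849 = 5.52833 half-year periods.
In years: 5.52833 / 2 = 2.76416 years.

2.7642 years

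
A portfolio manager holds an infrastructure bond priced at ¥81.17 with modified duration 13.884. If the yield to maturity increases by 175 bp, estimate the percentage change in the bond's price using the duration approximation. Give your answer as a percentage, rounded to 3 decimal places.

Duration approximation: ΔP/P ≈ -D_mod · Δy = -13.884 × (+0.0175) = -0.242970.
As a percentage: -24.2970%.

-24.297%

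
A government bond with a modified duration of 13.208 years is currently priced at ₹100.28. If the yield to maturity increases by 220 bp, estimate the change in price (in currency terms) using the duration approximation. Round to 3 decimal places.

-₹29.139

Duration approximation: ΔP/P ≈ -D_mod · Δy = -13.208 × (+0.022) = -0.290576.
ΔP ≈ 100.28 × (-0.290576) = -29.13896128.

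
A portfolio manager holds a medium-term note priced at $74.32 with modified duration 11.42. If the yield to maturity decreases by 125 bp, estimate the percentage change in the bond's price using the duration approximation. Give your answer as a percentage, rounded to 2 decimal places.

+14.28%

Duration approximation: ΔP/P ≈ -D_mod · Δy = -11.42 × (-0.0125) = +0.142750.
As a percentage: +14.2750%.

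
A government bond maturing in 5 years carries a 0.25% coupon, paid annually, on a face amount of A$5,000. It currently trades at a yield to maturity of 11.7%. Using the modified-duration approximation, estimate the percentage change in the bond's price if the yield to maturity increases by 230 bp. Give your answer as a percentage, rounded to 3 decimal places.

Periodic yield y = 0.117. Modified duration first:
  t   CF        PV=CF/(1+0.117)^t    t·PV
  1        12.50        11.1907        11.1907
  2        12.50        10.0185        20.0370
  3        12.50         8.9691        26.9074
  4        12.50         8.0297        32.1187
  5     5,012.50     2,882.6275    14,413.1373
  Σ                  2,920.8355    14,503.3911
P = 2,920.8355; D_Mac = 4.96549 yrs; D_mod = 4.96549/(1+0.117) = 4.44538 yrs.
ΔP/P ≈ -D_mod · Δy = -4.44538 × (+0.023) = -0.102244 = -10.2244%.

-10.224%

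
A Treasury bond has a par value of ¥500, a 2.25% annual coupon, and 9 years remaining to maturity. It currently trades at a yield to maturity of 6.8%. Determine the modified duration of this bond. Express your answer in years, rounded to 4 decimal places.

Periodic yield y = 0.068. First find Macaulay duration:
  t   CF        PV=CF/(1+0.068)^t    t·PV
  1        11.25        10.5337        10.5337
  2        11.25         9.8630        19.7260
  3        11.25         9.2350        27.7051
  4        11.25         8.6470        34.5882
  5        11.25         8.0965        40.4824
  6        11.25         7.5810        45.4858
  7        11.25         7.0983        49.6880
  8        11.25         6.6463        53.1707
  9       511.25       282.8082     2,545.2741
  Σ                    350.5091     2,826.6541
P = 350.5091; Macaulay duration = 2,826.6541 / 350.5091 = 8.06442 years.
Modified duration = D_Mac / (1 + y) = 8.06442 / 1.068 = 7.55096 years.

7.5510 years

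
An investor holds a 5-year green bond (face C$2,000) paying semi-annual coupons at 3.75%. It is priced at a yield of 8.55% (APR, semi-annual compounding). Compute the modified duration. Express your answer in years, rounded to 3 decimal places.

4.364 years

Periodic yield y = 0.04275. First find Macaulay duration:
  t   CF        PV=CF/(1+0.04275)^t    t·PV
  1        37.50        35.9626        35.9626
  2        37.50        34.4882        68.9765
  3        37.50        33.0743        99.2229
  4        37.50        31.7183       126.8734
  5        37.50        30.4180       152.0899
  6        37.50        29.1709       175.0255
  7        37.50        27.9750       195.8249
  8        37.50        26.8281       214.6247
  9        37.50        25.7282       231.5538
  10    2,037.50     1,340.5889    13,405.8894
  Σ                  1,615.9526    14,706.0435
P = 1,615.9526; Macaulay duration = 14,706.0435 / 1,615.9526 = 9.10054 half-year periods = 4.55027 years.
Modified duration = D_Mac / (1 + y) = 4.55027 / 1.04275 = 4.36372 years.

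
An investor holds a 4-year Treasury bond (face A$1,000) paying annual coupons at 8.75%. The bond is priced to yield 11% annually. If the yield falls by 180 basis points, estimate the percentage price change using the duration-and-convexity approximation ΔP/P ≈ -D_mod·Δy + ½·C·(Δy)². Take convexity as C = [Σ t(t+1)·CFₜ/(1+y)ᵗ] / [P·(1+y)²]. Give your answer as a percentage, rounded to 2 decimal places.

+5.94%

With y = 0.11:
  t   CF        PV=CF/(1+0.11)^t    t·PV        t(t+1)·PV
  1        87.50        78.8288        78.8288         157.6577
  2        87.50        71.0170       142.0339         426.1018
  3        87.50        63.9792       191.9377         767.7510
  4     1,087.50       716.3699     2,865.4797      14,327.3987
  Σ                    930.1950     3,278.2802      15,678.9091
P = 930.1950; D_Mac = 3.52429 yrs; D_mod = 3.17504 yrs; C = 13.68031.
Duration effect: -3.17504 × (-0.018) = +0.057151
Convexity effect: 0.5 × 13.68031 × (-0.018)² = +0.0022162
ΔP/P ≈ +0.057151 + 0.0022162 = +0.059367 = +5.9367%.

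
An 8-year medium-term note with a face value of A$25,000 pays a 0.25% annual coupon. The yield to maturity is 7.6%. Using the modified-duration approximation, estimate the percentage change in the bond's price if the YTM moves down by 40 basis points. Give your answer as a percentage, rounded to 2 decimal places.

+2.94%

Periodic yield y = 0.076. Modified duration first:
  t   CF        PV=CF/(1+0.076)^t    t·PV
  1        62.50        58.0855        58.0855
  2        62.50        53.9828       107.9656
  3        62.50        50.1699       150.5097
  4        62.50        46.6263       186.5052
  5        62.50        43.3330       216.6650
  6        62.50        40.2723       241.6338
  7        62.50        37.4278       261.9945
  8    25,062.50    13,948.4587   111,587.6692
  Σ                 14,278.3562   112,811.0284
P = 14,278.3562; D_Mac = 7.90084 yrs; D_mod = 7.90084/(1+0.076) = 7.34279 yrs.
ΔP/P ≈ -D_mod · Δy = -7.34279 × (-0.004) = +0.029371 = +2.9371%.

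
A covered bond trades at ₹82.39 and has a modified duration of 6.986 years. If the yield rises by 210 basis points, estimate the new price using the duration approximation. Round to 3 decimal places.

Duration approximation: ΔP/P ≈ -D_mod · Δy = -6.986 × (+0.021) = -0.146706.
New price ≈ 82.39 × (1 - 0.146706) = 70.30289266.

₹70.303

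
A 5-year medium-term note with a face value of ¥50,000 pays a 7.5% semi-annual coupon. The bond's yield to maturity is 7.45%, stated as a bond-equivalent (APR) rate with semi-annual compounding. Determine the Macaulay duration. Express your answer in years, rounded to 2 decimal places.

Periodic yield y = 0.03725. Discount each cash flow and weight by its period:
  t   CF        PV=CF/(1+0.03725)^t    t·PV
  1     1,875.00     1,807.6645     1,807.6645
  2     1,875.00     1,742.7472     3,485.4943
  3     1,875.00     1,680.1612     5,040.4835
  4     1,875.00     1,619.8228     6,479.2911
  5     1,875.00     1,561.6513     7,808.2563
  6     1,875.00     1,505.5688     9,033.4129
  7     1,875.00     1,451.5004    10,160.5030
  8     1,875.00     1,399.3738    11,194.9900
  9     1,875.00     1,349.1191    12,142.0716
  10   51,875.00    35,985.1796   359,851.7961
  Σ                 50,102.7885   427,003.9633
Price P = Σ PV = 50,102.7885.
Macaulay duration = Σ(t·PV) / P = 427,003.9633 / 50,102.7885 = 8.52256 half-year periods.
In years: 8.52256 / 2 = 4.26128 years.

4.26 years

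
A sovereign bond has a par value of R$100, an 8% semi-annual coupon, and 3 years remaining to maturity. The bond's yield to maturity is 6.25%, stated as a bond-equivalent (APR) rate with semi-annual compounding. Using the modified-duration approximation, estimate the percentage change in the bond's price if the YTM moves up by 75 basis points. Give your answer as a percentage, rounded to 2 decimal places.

-1.99%

Periodic yield y = 0.03125. Modified duration first:
  t   CF        PV=CF/(1+0.03125)^t    t·PV
  1         4.00         3.8788         3.8788
  2         4.00         3.7612         7.5225
  3         4.00         3.6473        10.9418
  4         4.00         3.5367        14.1470
  5         4.00         3.4296        17.1479
  6       104.00        86.4668       518.8010
  Σ                    104.7205       572.4390
P = 104.7205; D_Mac = 5.46635 half-year periods = 2.73318 yrs; D_mod = 2.73318/(1+0.03125) = 2.65035 yrs.
ΔP/P ≈ -D_mod · Δy = -2.65035 × (+0.0075) = -0.019878 = -1.9878%.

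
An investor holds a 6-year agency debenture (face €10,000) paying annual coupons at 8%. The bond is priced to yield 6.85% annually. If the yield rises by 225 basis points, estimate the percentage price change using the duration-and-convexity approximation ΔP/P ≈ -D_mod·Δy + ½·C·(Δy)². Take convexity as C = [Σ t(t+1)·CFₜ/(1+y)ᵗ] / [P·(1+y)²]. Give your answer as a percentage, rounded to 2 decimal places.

With y = 0.0685:
  t   CF        PV=CF/(1+0.0685)^t    t·PV        t(t+1)·PV
  1       800.00       748.7131       748.7131       1,497.4263
  2       800.00       700.7142     1,401.4284       4,204.2853
  3       800.00       655.7924     1,967.3773       7,869.5093
  4       800.00       613.7505     2,455.0021      12,275.0106
  5       800.00       574.4039     2,872.0193      17,232.1160
  6    10,800.00     7,257.3254    43,543.9524     304,807.6670
  Σ                 10,550.6996    52,988.4928     347,886.0146
P = 10,550.6996; D_Mac = 5.02227 yrs; D_mod = 4.70030 yrs; C = 28.88063.
Duration effect: -4.70030 × (+0.0225) = -0.105757
Convexity effect: 0.5 × 28.88063 × (0.0225)² = +0.0073104
ΔP/P ≈ -0.105757 + 0.0073104 = -0.098446 = -9.8446%.

-9.84%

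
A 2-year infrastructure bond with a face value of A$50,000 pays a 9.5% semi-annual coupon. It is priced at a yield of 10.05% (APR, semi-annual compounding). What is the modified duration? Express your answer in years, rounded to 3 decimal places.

Periodic yield y = 0.05025. First find Macaulay duration:
  t   CF        PV=CF/(1+0.05025)^t    t·PV
  1     2,375.00     2,261.3663     2,261.3663
  2     2,375.00     2,153.1696     4,306.3391
  3     2,375.00     2,050.1496     6,150.4487
  4    52,375.00    43,048.0293   172,192.1174
  Σ                 49,512.7148   184,910.2715
P = 49,512.7148; Macaulay duration = 184,910.2715 / 49,512.7148 = 3.73460 half-year periods = 1.86730 years.
Modified duration = D_Mac / (1 + y) = 1.86730 / 1.05025 = 1.77796 years.

1.778 years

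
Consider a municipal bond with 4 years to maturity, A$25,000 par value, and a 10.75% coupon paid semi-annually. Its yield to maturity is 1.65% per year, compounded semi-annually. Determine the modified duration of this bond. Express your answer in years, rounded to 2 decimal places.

3.43 years

Periodic yield y = 0.00825. First find Macaulay duration:
  t   CF        PV=CF/(1+0.00825)^t    t·PV
  1     1,343.75     1,332.7548     1,332.7548
  2     1,343.75     1,321.8495     2,643.6990
  3     1,343.75     1,311.0335     3,933.1005
  4     1,343.75     1,300.3060     5,201.2239
  5     1,343.75     1,289.6662     6,448.3311
  6     1,343.75     1,279.1135     7,674.6812
  7     1,343.75     1,268.6472     8,880.5303
  8    26,343.75    24,667.8757   197,343.0054
  Σ                 33,771.2464   233,457.3261
P = 33,771.2464; Macaulay duration = 233,457.3261 / 33,771.2464 = 6.91290 half-year periods = 3.45645 years.
Modified duration = D_Mac / (1 + y) = 3.45645 / 1.00825 = 3.42817 years.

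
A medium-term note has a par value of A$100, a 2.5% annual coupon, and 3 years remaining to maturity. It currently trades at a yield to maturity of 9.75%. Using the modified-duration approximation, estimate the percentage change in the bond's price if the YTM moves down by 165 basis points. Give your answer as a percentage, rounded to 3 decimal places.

Periodic yield y = 0.0975. Modified duration first:
  t   CF        PV=CF/(1+0.0975)^t    t·PV
  1         2.50         2.2779         2.2779
  2         2.50         2.0755         4.1511
  3       102.50        77.5372       232.6117
  Σ                     81.8907       239.0407
P = 81.8907; D_Mac = 2.91902 yrs; D_mod = 2.91902/(1+0.0975) = 2.65970 yrs.
ΔP/P ≈ -D_mod · Δy = -2.65970 × (-0.0165) = +0.043885 = +4.3885%.

+4.389%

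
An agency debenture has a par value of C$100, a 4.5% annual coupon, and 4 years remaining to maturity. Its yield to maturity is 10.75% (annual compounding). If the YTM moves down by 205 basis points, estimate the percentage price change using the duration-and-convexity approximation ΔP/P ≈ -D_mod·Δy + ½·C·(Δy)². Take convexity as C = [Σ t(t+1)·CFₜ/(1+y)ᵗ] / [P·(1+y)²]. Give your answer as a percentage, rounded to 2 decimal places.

With y = 0.1075:
  t   CF        PV=CF/(1+0.1075)^t    t·PV        t(t+1)·PV
  1         4.50         4.0632         4.0632           8.1264
  2         4.50         3.6688         7.3376          22.0129
  3         4.50         3.3127         9.9381          39.7523
  4       104.50        69.4611       277.8442       1,389.2210
  Σ                     80.5058       299.1831       1,459.1126
P = 80.5058; D_Mac = 3.71629 yrs; D_mod = 3.35557 yrs; C = 14.77660.
Duration effect: -3.35557 × (-0.0205) = +0.068789
Convexity effect: 0.5 × 14.77660 × (-0.0205)² = +0.0031049
ΔP/P ≈ +0.068789 + 0.0031049 = +0.071894 = +7.1894%.

+7.19%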